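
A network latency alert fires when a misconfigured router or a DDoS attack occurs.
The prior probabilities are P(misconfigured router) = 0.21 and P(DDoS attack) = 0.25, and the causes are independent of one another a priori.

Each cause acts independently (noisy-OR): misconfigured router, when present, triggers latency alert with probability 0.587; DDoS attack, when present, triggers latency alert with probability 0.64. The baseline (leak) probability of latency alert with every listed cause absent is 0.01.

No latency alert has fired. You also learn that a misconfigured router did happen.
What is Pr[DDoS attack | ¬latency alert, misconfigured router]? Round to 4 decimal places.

Under noisy-OR, P(latency alert | causes) = 1 − (1−0.01)·∏(1−qᵢ) over the active causes.
Sum P(¬latency alert|·) weighted by the priors over both values of DDoS attack:
  P(¬latency alert | misconfigured router) = 0.40887×0.75 + 0.147193×0.25
        = 0.306652 + 0.036798 = 0.343450
The terms with DDoS attack present sum to 0.036798, so
  P(DDoS attack | ¬latency alert, misconfigured router) = 0.036798 / 0.343450 ≈ 0.1071

Pr[DDoS attack | ¬latency alert, misconfigured router] ≈ 0.1071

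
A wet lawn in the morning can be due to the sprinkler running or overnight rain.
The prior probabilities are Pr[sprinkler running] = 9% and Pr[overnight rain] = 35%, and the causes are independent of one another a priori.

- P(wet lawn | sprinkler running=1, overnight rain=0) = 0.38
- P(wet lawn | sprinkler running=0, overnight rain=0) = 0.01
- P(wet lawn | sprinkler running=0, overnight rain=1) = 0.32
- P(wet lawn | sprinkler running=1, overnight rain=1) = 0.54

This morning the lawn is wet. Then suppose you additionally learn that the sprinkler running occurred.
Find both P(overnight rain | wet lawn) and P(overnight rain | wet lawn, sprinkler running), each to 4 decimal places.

P(overnight rain | wet lawn) ≈ 0.8086; P(overnight rain | wet lawn, sprinkler running) ≈ 0.4335

P(wet lawn) = 0.01×0.91×0.65 + 0.32×0.91×0.35 + 0.38×0.09×0.65 + 0.54×0.09×0.35 = 0.005915 + 0.101920 + 0.022230 + 0.017010 = 0.147075
Of this, 0.118930 comes from 0.101920 + 0.017010 (the overnight rain=true cases).
So P(overnight rain | wet lawn) = 0.118930/0.147075 ≈ 0.8086.

With the extra evidence:
Numerator (weight on configurations with overnight rain): 0.54·0.35 = 0.189000
The normalizing constant is 0.38·0.65 + 0.54·0.35 = 0.436000
P(overnight rain | wet lawn, sprinkler running) = 0.189000/0.436000 ≈ 0.4335
The drop from 0.8086 to 0.4335 is the explaining-away (discounting) effect.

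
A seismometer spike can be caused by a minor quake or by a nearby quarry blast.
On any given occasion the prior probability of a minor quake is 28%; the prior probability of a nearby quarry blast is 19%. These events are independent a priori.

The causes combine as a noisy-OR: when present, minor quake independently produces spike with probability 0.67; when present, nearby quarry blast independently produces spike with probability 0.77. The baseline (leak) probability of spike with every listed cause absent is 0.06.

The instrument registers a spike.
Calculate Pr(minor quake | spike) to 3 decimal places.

Pr(minor quake | spike) ≈ 0.591

Under noisy-OR, P(spike | causes) = 1 − (1−0.06)·∏(1−qᵢ) over the active causes.
Enumerate the 4 (minor quake, nearby quarry blast) configurations and weight by the priors:
  P(spike) = 0.06×0.72×0.81 + 0.7838×0.72×0.19 + 0.6898×0.28×0.81 + 0.928654×0.28×0.19
        = 0.034992 + 0.107224 + 0.156447 + 0.049404 = 0.348067
Configurations with minor quake contribute 0.205851, so
  P(minor quake | spike) = 0.205851 / 0.348067 ≈ 0.591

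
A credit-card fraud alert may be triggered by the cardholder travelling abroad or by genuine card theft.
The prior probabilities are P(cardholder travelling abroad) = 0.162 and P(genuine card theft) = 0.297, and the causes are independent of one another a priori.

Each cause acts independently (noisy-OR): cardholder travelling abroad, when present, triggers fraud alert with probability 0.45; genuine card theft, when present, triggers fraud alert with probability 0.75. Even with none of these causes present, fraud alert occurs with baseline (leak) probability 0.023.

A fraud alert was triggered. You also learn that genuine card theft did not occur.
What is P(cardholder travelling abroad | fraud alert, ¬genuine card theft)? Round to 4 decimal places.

P(cardholder travelling abroad | fraud alert, ¬genuine card theft) ≈ 0.7954

Under noisy-OR, P(fraud alert | causes) = 1 − (1−0.023)·∏(1−qᵢ) over the active causes.
P(fraud alert | ¬genuine card theft) = 0.023*0.838 + 0.46265*0.162 = 0.019274 + 0.074949 = 0.094223
The cardholder travelling abroad-present share is 0.46265*0.162 = 0.074949.
P(cardholder travelling abroad | fraud alert, ¬genuine card theft) = 0.074949 / 0.094223 ≈ 0.7954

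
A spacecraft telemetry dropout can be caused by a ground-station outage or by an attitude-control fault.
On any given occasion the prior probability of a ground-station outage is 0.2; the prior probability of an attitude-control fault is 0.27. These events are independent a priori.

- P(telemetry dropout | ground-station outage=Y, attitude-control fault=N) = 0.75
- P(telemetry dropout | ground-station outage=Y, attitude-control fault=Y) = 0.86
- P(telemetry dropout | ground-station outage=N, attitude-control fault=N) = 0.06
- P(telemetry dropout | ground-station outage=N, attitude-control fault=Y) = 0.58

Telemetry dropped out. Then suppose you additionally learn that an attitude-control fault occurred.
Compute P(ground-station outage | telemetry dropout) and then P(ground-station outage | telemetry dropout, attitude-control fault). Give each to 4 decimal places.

P(ground-station outage | telemetry dropout) ≈ 0.4931; P(ground-station outage | telemetry dropout, attitude-control fault) ≈ 0.2704

P(telemetry dropout) = 0.06*0.8*0.73 + 0.58*0.8*0.27 + 0.75*0.2*0.73 + 0.86*0.2*0.27 = 0.035040 + 0.125280 + 0.109500 + 0.046440 = 0.316260
Restricting to configurations with ground-station outage present: 0.109500 + 0.046440 = 0.155940.
P(ground-station outage | telemetry dropout) = 0.155940 / 0.316260 ≈ 0.4931

Now condition on the additional information:
P(telemetry dropout | attitude-control fault) = 0.58*0.8 + 0.86*0.2 = 0.464000 + 0.172000 = 0.636000
Restricting to configurations with ground-station outage present: 0.86*0.2 = 0.172000.
So P(ground-station outage | telemetry dropout, attitude-control fault) = 0.172000/0.636000 ≈ 0.2704.
The drop from 0.4931 to 0.2704 is the explaining-away (discounting) effect.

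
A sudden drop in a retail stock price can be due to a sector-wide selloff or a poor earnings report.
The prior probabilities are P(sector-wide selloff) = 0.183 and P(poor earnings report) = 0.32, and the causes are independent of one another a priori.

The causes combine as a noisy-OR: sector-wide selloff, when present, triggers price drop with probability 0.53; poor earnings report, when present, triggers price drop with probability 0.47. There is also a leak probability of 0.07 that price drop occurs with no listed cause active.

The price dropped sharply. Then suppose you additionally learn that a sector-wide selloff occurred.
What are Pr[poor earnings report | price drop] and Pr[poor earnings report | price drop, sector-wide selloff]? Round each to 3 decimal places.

Under noisy-OR, P(price drop | causes) = 1 − (1−0.07)·∏(1−qᵢ) over the active causes.
P(price drop) = 0.07×0.817×0.68 + 0.5071×0.817×0.32 + 0.5629×0.183×0.68 + 0.768337×0.183×0.32 = 0.038889 + 0.132576 + 0.070047 + 0.044994 = 0.286506
The poor earnings report-present share is 0.132576 + 0.044994 = 0.177570.
Hence the posterior is 0.177570/0.286506 ≈ 0.620.

With the extra evidence:
P(price drop | sector-wide selloff) = 0.5629*0.68 + 0.768337*0.32 = 0.382772 + 0.245868 = 0.628640
The poor earnings report-present share is 0.768337*0.32 = 0.245868.
P(poor earnings report | price drop, sector-wide selloff) = 0.245868 / 0.628640 ≈ 0.391
This is intercausal reasoning (explaining away): once sector-wide selloff accounts for the price drop, poor earnings report becomes less likely.

Pr[poor earnings report | price drop] ≈ 0.620; Pr[poor earnings report | price drop, sector-wide selloff] ≈ 0.391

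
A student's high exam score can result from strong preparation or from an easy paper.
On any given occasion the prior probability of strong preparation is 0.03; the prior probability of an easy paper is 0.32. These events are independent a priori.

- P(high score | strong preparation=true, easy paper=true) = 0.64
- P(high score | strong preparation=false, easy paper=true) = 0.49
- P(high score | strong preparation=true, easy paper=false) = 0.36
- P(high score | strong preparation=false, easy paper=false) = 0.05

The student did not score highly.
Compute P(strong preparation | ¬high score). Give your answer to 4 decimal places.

P(strong preparation | ¬high score) ≈ 0.0206

Enumerate the 4 (strong preparation, easy paper) configurations and weight by the priors:
  P(¬high score) = 0.95*0.97*0.68 + 0.51*0.97*0.32 + 0.64*0.03*0.68 + 0.36*0.03*0.32
        = 0.626620 + 0.158304 + 0.013056 + 0.003456 = 0.801436
The terms with strong preparation present sum to 0.016512, so
  P(strong preparation | ¬high score) = 0.016512 / 0.801436 ≈ 0.0206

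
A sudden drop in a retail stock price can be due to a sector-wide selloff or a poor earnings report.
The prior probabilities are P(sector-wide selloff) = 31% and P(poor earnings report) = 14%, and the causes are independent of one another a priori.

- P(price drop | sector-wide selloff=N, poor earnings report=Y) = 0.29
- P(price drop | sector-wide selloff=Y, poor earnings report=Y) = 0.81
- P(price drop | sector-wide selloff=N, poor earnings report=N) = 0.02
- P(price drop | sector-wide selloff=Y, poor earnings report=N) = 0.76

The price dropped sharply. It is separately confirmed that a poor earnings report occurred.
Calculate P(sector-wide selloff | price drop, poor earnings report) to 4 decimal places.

P(sector-wide selloff | price drop, poor earnings report) ≈ 0.5565

Weight on sector-wide selloff=true, given the evidence: 0.81·0.31 = 0.251100
The normalizing constant is 0.29·0.69 + 0.81·0.31 = 0.451200
Posterior = 0.251100 / 0.451200 ≈ 0.5565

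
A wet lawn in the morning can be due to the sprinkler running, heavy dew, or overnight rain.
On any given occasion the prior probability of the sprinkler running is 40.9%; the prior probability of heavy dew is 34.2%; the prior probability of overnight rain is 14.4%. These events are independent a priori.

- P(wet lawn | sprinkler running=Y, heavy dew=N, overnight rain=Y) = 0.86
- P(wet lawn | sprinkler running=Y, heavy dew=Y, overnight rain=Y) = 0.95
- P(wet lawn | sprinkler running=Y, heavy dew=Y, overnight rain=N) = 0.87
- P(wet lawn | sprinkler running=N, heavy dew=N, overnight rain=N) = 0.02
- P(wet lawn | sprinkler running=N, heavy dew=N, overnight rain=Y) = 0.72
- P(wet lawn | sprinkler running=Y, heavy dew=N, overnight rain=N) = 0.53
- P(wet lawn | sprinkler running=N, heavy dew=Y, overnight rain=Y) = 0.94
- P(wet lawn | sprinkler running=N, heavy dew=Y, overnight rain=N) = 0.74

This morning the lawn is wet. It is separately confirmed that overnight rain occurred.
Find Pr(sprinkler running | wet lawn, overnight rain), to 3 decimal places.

Enumerate the 4 (sprinkler running, heavy dew) configurations and weight by the priors:
  P(wet lawn | overnight rain) = 0.72·0.591·0.658 + 0.94·0.591·0.342 + 0.86·0.409·0.658 + 0.95·0.409·0.342
        = 0.279992 + 0.189995 + 0.231445 + 0.132884 = 0.834316
Keeping only the sprinkler running-present terms gives 0.364329, so
  P(sprinkler running | wet lawn, overnight rain) = 0.364329 / 0.834316 ≈ 0.437

Pr(sprinkler running | wet lawn, overnight rain) ≈ 0.437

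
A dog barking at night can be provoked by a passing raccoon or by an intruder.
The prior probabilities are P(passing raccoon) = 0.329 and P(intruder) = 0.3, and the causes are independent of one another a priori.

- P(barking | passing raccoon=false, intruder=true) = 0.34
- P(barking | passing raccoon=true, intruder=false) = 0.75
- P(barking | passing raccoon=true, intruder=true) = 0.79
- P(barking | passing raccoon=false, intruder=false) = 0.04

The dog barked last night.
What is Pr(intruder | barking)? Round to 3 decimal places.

Pr(intruder | barking) ≈ 0.433

For the numerator, keep only intruder=true terms: 0.068442 + 0.077973 = 0.146415
The normalizing constant is 0.04×0.671×0.7 + 0.34×0.671×0.3 + 0.75×0.329×0.7 + 0.79×0.329×0.3 = 0.337928
P(intruder | barking) = 0.146415/0.337928 ≈ 0.433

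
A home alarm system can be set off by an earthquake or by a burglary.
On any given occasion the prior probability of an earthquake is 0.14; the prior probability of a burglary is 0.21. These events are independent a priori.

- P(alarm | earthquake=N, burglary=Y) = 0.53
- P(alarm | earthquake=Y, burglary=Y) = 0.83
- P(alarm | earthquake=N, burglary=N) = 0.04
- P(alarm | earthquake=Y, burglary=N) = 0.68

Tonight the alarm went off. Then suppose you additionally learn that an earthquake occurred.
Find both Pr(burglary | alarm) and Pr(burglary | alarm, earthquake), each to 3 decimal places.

P(alarm) = 0.04·0.86·0.79 + 0.53·0.86·0.21 + 0.68·0.14·0.79 + 0.83·0.14·0.21 = 0.027176 + 0.095718 + 0.075208 + 0.024402 = 0.222504
Of this, 0.120120 comes from 0.095718 + 0.024402 (the burglary=true cases).
Hence the posterior is 0.120120/0.222504 ≈ 0.540.

Now also conditioning on earthquake=true:
P(alarm | earthquake) = 0.68*0.79 + 0.83*0.21 = 0.537200 + 0.174300 = 0.711500
The burglary-present share is 0.83*0.21 = 0.174300.
P(burglary | alarm, earthquake) = 0.174300 / 0.711500 ≈ 0.245
— earthquake explains away the evidence for burglary.

Pr(burglary | alarm) ≈ 0.540; Pr(burglary | alarm, earthquake) ≈ 0.245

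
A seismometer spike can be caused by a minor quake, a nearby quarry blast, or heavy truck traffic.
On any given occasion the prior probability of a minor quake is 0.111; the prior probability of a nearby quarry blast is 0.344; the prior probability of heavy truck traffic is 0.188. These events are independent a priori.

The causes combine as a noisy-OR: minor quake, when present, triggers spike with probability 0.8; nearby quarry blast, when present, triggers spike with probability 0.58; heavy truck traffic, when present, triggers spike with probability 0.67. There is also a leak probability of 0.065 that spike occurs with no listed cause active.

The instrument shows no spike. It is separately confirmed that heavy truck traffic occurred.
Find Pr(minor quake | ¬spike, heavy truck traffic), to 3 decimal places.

Under noisy-OR, P(spike | causes) = 1 − (1−0.065)·∏(1−qᵢ) over the active causes.
For the numerator, keep only minor quake=true terms: 0.004493 + 0.000990 = 0.005483
The normalizing constant is 0.30855·0.889·0.656 + 0.129591·0.889·0.344 + 0.06171·0.111·0.656 + 0.025918·0.111·0.344 = 0.225055
P(minor quake | ¬spike, heavy truck traffic) = 0.005483/0.225055 ≈ 0.024

Pr(minor quake | ¬spike, heavy truck traffic) ≈ 0.024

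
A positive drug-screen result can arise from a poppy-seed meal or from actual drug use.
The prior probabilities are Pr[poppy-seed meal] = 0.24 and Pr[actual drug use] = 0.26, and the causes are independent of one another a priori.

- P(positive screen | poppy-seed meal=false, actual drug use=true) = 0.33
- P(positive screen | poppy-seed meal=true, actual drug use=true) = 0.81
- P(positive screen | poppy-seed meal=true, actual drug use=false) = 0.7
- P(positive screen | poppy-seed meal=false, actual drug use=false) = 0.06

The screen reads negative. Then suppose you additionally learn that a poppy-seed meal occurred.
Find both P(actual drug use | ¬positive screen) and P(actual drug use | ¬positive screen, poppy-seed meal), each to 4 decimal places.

Sum P(¬positive screen|·) weighted by the priors over the 4 (poppy-seed meal, actual drug use) configurations:
  P(¬positive screen) = 0.94×0.76×0.74 + 0.67×0.76×0.26 + 0.3×0.24×0.74 + 0.19×0.24×0.26
        = 0.528656 + 0.132392 + 0.053280 + 0.011856 = 0.726184
Configurations with actual drug use contribute 0.144248, so
  P(actual drug use | ¬positive screen) = 0.144248 / 0.726184 ≈ 0.1986

With the extra evidence:
P(¬positive screen | poppy-seed meal) = 0.3×0.74 + 0.19×0.26 = 0.222000 + 0.049400 = 0.271400
Of this, 0.049400 comes from 0.19×0.26 (the actual drug use=true cases).
So P(actual drug use | ¬positive screen, poppy-seed meal) = 0.049400/0.271400 ≈ 0.1820.

P(actual drug use | ¬positive screen) ≈ 0.1986; P(actual drug use | ¬positive screen, poppy-seed meal) ≈ 0.1820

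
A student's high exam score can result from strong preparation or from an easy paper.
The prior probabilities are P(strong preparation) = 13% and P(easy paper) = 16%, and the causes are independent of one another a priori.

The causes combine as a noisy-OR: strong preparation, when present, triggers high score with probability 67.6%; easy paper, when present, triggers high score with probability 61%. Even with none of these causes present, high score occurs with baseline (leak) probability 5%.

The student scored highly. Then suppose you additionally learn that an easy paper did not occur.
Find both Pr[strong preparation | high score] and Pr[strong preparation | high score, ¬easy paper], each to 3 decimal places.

Pr[strong preparation | high score] ≈ 0.431; Pr[strong preparation | high score, ¬easy paper] ≈ 0.674

Under noisy-OR, P(high score | causes) = 1 − (1−0.05)·∏(1−qᵢ) over the active causes.
By total probability over the 4 (strong preparation, easy paper) configurations:
  P(high score) = 0.05×0.87×0.84 + 0.6295×0.87×0.16 + 0.6922×0.13×0.84 + 0.879958×0.13×0.16
        = 0.036540 + 0.087626 + 0.075588 + 0.018303 = 0.218057
The terms with strong preparation present sum to 0.093891, so
  P(strong preparation | high score) = 0.093891 / 0.218057 ≈ 0.431

With the extra evidence:
P(high score | ¬easy paper) = 0.05*0.87 + 0.6922*0.13 = 0.043500 + 0.089986 = 0.133486
Restricting to configurations with strong preparation present: 0.6922*0.13 = 0.089986.
Hence the posterior is 0.089986/0.133486 ≈ 0.674.
With easy paper excluded, strong preparation must carry more of the explanatory weight for the high score.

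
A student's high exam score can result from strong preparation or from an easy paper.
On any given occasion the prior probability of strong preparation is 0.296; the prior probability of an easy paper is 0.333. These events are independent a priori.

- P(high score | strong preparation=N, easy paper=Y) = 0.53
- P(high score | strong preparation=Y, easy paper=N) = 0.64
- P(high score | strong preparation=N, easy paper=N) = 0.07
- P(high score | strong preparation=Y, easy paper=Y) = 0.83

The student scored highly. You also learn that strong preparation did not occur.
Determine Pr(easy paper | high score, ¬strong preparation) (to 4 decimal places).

Enumerate both values of easy paper and weight by the priors:
  P(high score | ¬strong preparation) = 0.07·0.667 + 0.53·0.333
        = 0.046690 + 0.176490 = 0.223180
Keeping only the easy paper-present terms gives 0.176490, so
  P(easy paper | high score, ¬strong preparation) = 0.176490 / 0.223180 ≈ 0.7908

Pr(easy paper | high score, ¬strong preparation) ≈ 0.7908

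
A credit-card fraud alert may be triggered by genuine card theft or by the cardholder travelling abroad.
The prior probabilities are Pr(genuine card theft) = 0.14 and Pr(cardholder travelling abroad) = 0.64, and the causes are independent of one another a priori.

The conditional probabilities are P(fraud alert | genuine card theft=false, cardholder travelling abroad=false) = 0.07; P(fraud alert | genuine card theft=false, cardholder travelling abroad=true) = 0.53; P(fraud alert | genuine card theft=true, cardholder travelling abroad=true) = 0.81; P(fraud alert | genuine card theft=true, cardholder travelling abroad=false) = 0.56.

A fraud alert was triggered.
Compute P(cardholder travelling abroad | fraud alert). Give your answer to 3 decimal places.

P(cardholder travelling abroad | fraud alert) ≈ 0.880

Enumerate the 4 (genuine card theft, cardholder travelling abroad) configurations and weight by the priors:
  P(fraud alert) = 0.07*0.86*0.36 + 0.53*0.86*0.64 + 0.56*0.14*0.36 + 0.81*0.14*0.64
        = 0.021672 + 0.291712 + 0.028224 + 0.072576 = 0.414184
Configurations with cardholder travelling abroad contribute 0.364288, so
  P(cardholder travelling abroad | fraud alert) = 0.364288 / 0.414184 ≈ 0.880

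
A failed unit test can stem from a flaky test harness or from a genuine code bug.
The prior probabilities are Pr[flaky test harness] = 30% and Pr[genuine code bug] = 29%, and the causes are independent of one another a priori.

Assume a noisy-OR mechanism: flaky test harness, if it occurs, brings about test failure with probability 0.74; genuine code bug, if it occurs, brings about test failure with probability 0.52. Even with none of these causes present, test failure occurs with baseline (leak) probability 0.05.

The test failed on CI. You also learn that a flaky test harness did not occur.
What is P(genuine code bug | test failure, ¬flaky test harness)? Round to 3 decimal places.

Under noisy-OR, P(test failure | causes) = 1 − (1−0.05)·∏(1−qᵢ) over the active causes.
Enumerate both values of genuine code bug and weight by the priors:
  P(test failure | ¬flaky test harness) = 0.05·0.71 + 0.544·0.29
        = 0.035500 + 0.157760 = 0.193260
Configurations with genuine code bug contribute 0.157760, so
  P(genuine code bug | test failure, ¬flaky test harness) = 0.157760 / 0.193260 ≈ 0.816

P(genuine code bug | test failure, ¬flaky test harness) ≈ 0.816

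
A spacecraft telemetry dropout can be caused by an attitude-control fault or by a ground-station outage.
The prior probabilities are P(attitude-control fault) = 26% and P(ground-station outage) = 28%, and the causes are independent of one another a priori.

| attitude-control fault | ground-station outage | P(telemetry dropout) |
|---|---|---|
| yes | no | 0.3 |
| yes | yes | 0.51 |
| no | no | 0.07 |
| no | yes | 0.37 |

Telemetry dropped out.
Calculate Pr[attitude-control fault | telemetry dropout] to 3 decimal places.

P(telemetry dropout) = 0.07×0.74×0.72 + 0.37×0.74×0.28 + 0.3×0.26×0.72 + 0.51×0.26×0.28 = 0.037296 + 0.076664 + 0.056160 + 0.037128 = 0.207248
Of this, 0.093288 comes from 0.056160 + 0.037128 (the attitude-control fault=true cases).
P(attitude-control fault | telemetry dropout) = 0.093288 / 0.207248 ≈ 0.450

Pr[attitude-control fault | telemetry dropout] ≈ 0.450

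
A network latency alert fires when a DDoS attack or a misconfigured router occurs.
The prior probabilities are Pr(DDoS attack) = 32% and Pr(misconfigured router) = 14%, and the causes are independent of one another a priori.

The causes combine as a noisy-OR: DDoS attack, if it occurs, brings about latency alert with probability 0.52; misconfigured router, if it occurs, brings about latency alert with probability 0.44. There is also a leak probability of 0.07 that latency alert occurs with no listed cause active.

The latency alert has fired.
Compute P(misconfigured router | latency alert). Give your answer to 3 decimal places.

Under noisy-OR, P(latency alert | causes) = 1 − (1−0.07)·∏(1−qᵢ) over the active causes.
P(latency alert) = 0.07·0.68·0.86 + 0.4792·0.68·0.14 + 0.5536·0.32·0.86 + 0.750016·0.32·0.14 = 0.040936 + 0.045620 + 0.152351 + 0.033601 = 0.272508
The misconfigured router-present share is 0.045620 + 0.033601 = 0.079221.
P(misconfigured router | latency alert) = 0.079221 / 0.272508 ≈ 0.291

P(misconfigured router | latency alert) ≈ 0.291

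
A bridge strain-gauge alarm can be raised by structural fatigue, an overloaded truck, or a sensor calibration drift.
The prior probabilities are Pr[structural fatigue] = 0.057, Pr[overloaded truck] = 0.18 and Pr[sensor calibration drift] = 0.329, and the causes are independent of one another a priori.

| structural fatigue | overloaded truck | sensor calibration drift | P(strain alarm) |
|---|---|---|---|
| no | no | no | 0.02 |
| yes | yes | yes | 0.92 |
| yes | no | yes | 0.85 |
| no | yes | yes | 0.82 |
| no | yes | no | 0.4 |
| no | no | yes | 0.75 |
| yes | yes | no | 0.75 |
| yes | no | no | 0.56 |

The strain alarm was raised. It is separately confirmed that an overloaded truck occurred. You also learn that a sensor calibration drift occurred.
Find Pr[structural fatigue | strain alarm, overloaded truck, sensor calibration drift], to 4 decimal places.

Pr[structural fatigue | strain alarm, overloaded truck, sensor calibration drift] ≈ 0.0635

For the numerator, keep only structural fatigue=true terms: 0.92×0.057 = 0.052440
Denominator P(strain alarm | overloaded truck, sensor calibration drift): 0.82×0.943 + 0.92×0.057 = 0.825700
P(structural fatigue | strain alarm, overloaded truck, sensor calibration drift) = 0.052440/0.825700 ≈ 0.0635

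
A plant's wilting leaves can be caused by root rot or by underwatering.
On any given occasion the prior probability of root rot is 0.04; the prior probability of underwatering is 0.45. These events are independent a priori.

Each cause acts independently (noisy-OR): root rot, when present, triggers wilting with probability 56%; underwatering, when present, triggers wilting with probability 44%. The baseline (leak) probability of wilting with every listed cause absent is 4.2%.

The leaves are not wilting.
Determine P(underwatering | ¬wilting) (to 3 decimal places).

Under noisy-OR, P(wilting | causes) = 1 − (1−0.042)·∏(1−qᵢ) over the active causes.
P(¬wilting) = 0.958×0.96×0.55 + 0.53648×0.96×0.45 + 0.42152×0.04×0.55 + 0.236051×0.04×0.45 = 0.505824 + 0.231759 + 0.009273 + 0.004249 = 0.751105
Of this, 0.236008 comes from 0.231759 + 0.004249 (the underwatering=true cases).
P(underwatering | ¬wilting) = 0.236008 / 0.751105 ≈ 0.314

P(underwatering | ¬wilting) ≈ 0.314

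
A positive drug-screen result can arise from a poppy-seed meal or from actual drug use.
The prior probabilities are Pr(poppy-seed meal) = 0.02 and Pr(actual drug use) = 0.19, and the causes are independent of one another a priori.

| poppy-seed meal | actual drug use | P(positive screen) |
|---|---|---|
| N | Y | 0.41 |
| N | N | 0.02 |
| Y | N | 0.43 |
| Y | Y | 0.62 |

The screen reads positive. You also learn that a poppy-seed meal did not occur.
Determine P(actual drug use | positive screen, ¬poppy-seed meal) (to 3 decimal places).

P(actual drug use | positive screen, ¬poppy-seed meal) ≈ 0.828

For the numerator, keep only actual drug use=true terms: 0.41×0.19 = 0.077900
Denominator P(positive screen | ¬poppy-seed meal): 0.02×0.81 + 0.41×0.19 = 0.094100
P(actual drug use | positive screen, ¬poppy-seed meal) = 0.077900/0.094100 ≈ 0.828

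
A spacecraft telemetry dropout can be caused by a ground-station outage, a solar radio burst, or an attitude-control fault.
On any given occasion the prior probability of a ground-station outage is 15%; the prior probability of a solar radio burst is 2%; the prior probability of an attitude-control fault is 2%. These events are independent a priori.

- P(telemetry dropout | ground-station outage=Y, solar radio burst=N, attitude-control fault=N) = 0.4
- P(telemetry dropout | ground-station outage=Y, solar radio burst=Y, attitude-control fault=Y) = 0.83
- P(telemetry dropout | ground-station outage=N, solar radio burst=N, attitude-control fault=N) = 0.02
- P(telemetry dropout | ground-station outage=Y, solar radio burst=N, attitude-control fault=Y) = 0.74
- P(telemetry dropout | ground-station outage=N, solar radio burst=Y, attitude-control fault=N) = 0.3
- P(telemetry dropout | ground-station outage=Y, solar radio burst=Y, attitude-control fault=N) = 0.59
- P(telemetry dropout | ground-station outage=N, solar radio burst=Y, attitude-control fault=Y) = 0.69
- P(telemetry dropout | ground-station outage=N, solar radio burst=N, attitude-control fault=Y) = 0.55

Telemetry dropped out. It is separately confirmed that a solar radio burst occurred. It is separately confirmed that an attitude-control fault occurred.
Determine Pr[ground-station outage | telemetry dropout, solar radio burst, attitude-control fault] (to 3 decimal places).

For the numerator, keep only ground-station outage=true terms: 0.83·0.15 = 0.124500
Normalizer over all consistent configurations: 0.69·0.85 + 0.83·0.15 = 0.711000
P(ground-station outage | telemetry dropout, solar radio burst, attitude-control fault) = 0.124500/0.711000 ≈ 0.175

Pr[ground-station outage | telemetry dropout, solar radio burst, attitude-control fault] ≈ 0.175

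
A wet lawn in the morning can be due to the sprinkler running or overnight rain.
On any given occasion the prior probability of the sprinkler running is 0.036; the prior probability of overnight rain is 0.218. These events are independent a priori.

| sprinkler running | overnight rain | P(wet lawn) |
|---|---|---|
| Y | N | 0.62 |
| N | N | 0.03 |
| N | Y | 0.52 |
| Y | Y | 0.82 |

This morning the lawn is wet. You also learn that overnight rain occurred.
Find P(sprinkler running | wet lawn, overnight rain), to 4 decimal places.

Numerator (weight on configurations with sprinkler running): 0.82*0.036 = 0.029520
Denominator P(wet lawn | overnight rain): 0.52*0.964 + 0.82*0.036 = 0.530800
P(sprinkler running | wet lawn, overnight rain) = 0.029520/0.530800 ≈ 0.0556

P(sprinkler running | wet lawn, overnight rain) ≈ 0.0556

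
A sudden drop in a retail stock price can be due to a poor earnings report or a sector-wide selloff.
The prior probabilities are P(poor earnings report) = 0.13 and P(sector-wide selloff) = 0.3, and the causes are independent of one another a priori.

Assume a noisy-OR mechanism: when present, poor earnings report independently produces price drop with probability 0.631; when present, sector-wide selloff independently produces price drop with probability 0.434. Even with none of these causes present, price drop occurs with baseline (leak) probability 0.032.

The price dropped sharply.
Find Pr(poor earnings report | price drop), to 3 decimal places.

Under noisy-OR, P(price drop | causes) = 1 − (1−0.032)·∏(1−qᵢ) over the active causes.
Numerator (weight on configurations with poor earnings report): 0.058496 + 0.031115 = 0.089611
The normalizing constant is 0.032×0.87×0.7 + 0.452112×0.87×0.3 + 0.642808×0.13×0.7 + 0.797829×0.13×0.3 = 0.227100
P(poor earnings report | price drop) = 0.089611/0.227100 ≈ 0.395

Pr(poor earnings report | price drop) ≈ 0.395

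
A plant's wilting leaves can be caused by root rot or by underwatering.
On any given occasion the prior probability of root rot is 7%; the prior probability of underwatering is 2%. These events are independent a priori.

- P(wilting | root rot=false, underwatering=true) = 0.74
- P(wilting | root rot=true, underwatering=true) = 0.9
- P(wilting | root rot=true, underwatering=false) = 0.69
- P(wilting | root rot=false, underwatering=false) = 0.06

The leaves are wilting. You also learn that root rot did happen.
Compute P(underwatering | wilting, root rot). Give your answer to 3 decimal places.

P(underwatering | wilting, root rot) ≈ 0.026

Numerator (weight on configurations with underwatering): 0.9×0.02 = 0.018000
The normalizing constant is 0.69×0.98 + 0.9×0.02 = 0.694200
P(underwatering | wilting, root rot) = 0.018000/0.694200 ≈ 0.026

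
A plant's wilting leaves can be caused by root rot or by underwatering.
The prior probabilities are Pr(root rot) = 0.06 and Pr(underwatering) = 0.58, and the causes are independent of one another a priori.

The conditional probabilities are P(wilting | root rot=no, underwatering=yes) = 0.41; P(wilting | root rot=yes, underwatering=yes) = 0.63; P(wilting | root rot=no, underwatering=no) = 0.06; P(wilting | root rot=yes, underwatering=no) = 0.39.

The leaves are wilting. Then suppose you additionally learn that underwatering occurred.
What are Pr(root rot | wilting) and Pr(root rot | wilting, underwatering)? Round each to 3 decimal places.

Pr(root rot | wilting) ≈ 0.114; Pr(root rot | wilting, underwatering) ≈ 0.089

Sum P(wilting|·) weighted by the priors over the 4 (root rot, underwatering) configurations:
  P(wilting) = 0.06·0.94·0.42 + 0.41·0.94·0.58 + 0.39·0.06·0.42 + 0.63·0.06·0.58
        = 0.023688 + 0.223532 + 0.009828 + 0.021924 = 0.278972
Configurations with root rot contribute 0.031752, so
  P(root rot | wilting) = 0.031752 / 0.278972 ≈ 0.114

With the extra evidence:
P(wilting | underwatering) = 0.41*0.94 + 0.63*0.06 = 0.385400 + 0.037800 = 0.423200
Restricting to configurations with root rot present: 0.63*0.06 = 0.037800.
So P(root rot | wilting, underwatering) = 0.037800/0.423200 ≈ 0.089.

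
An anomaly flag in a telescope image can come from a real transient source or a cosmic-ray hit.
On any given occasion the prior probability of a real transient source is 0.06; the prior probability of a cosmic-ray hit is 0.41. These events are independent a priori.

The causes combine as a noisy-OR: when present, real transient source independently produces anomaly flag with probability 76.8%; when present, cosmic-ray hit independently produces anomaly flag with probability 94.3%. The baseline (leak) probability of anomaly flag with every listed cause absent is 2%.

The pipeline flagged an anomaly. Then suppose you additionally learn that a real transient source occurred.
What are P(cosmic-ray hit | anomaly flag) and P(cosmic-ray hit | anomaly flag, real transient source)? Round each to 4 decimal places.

Under noisy-OR, P(anomaly flag | causes) = 1 − (1−0.02)·∏(1−qᵢ) over the active causes.
Sum P(anomaly flag|·) weighted by the priors over the 4 (real transient source, cosmic-ray hit) configurations:
  P(anomaly flag) = 0.02·0.94·0.59 + 0.94414·0.94·0.41 + 0.77264·0.06·0.59 + 0.98704·0.06·0.41
        = 0.011092 + 0.363872 + 0.027351 + 0.024281 = 0.426596
Keeping only the cosmic-ray hit-present terms gives 0.388153, so
  P(cosmic-ray hit | anomaly flag) = 0.388153 / 0.426596 ≈ 0.9099

Now also conditioning on real transient source=true:
P(anomaly flag | real transient source) = 0.77264·0.59 + 0.98704·0.41 = 0.455858 + 0.404686 = 0.860544
Of this, 0.404686 comes from 0.98704·0.41 (the cosmic-ray hit=true cases).
Hence the posterior is 0.404686/0.860544 ≈ 0.4703.
This is intercausal reasoning (explaining away): once real transient source accounts for the anomaly flag, cosmic-ray hit becomes less likely.

P(cosmic-ray hit | anomaly flag) ≈ 0.9099; P(cosmic-ray hit | anomaly flag, real transient source) ≈ 0.4703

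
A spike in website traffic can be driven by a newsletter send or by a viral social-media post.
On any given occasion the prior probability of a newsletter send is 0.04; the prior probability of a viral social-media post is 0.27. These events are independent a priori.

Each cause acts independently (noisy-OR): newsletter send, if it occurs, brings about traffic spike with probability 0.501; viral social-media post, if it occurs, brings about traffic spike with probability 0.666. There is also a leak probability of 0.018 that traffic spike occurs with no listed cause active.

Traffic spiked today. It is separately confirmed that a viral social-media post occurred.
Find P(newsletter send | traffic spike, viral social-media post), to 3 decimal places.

Under noisy-OR, P(traffic spike | causes) = 1 − (1−0.018)·∏(1−qᵢ) over the active causes.
For the numerator, keep only newsletter send=true terms: 0.836334*0.04 = 0.033453
Denominator P(traffic spike | viral social-media post): 0.672012*0.96 + 0.836334*0.04 = 0.678585
Posterior = 0.033453 / 0.678585 ≈ 0.049

P(newsletter send | traffic spike, viral social-media post) ≈ 0.049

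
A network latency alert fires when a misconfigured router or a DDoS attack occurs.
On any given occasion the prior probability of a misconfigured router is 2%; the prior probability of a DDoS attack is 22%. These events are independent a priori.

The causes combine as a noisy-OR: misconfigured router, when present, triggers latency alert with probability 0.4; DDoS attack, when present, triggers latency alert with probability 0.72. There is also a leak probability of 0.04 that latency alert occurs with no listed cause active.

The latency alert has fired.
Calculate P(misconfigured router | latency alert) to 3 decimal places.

P(misconfigured router | latency alert) ≈ 0.052

Under noisy-OR, P(latency alert | causes) = 1 − (1−0.04)·∏(1−qᵢ) over the active causes.
Numerator (weight on configurations with misconfigured router): 0.006614 + 0.003690 = 0.010304
Denominator P(latency alert): 0.04×0.98×0.78 + 0.7312×0.98×0.22 + 0.424×0.02×0.78 + 0.83872×0.02×0.22 = 0.198527
P(misconfigured router | latency alert) = 0.010304/0.198527 ≈ 0.052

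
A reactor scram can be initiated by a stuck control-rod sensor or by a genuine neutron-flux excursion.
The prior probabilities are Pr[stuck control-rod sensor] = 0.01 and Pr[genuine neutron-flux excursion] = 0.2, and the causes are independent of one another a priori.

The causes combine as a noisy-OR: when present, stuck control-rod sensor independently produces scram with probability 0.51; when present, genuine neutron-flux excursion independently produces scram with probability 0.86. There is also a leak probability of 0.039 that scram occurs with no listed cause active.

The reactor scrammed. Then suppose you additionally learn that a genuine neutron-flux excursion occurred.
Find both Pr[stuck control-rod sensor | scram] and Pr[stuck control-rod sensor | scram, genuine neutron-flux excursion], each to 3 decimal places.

Under noisy-OR, P(scram | causes) = 1 − (1−0.039)·∏(1−qᵢ) over the active causes.
Numerator (weight on configurations with stuck control-rod sensor): 0.004233 + 0.001868 = 0.006101
The normalizing constant is 0.039*0.99*0.8 + 0.86546*0.99*0.2 + 0.52911*0.01*0.8 + 0.934075*0.01*0.2 = 0.208350
Posterior = 0.006101 / 0.208350 ≈ 0.029

Now condition on the additional information:
P(scram | genuine neutron-flux excursion) = 0.86546×0.99 + 0.934075×0.01 = 0.856805 + 0.009341 = 0.866146
Restricting to configurations with stuck control-rod sensor present: 0.934075×0.01 = 0.009341.
P(stuck control-rod sensor | scram, genuine neutron-flux excursion) = 0.009341 / 0.866146 ≈ 0.011

Pr[stuck control-rod sensor | scram] ≈ 0.029; Pr[stuck control-rod sensor | scram, genuine neutron-flux excursion] ≈ 0.011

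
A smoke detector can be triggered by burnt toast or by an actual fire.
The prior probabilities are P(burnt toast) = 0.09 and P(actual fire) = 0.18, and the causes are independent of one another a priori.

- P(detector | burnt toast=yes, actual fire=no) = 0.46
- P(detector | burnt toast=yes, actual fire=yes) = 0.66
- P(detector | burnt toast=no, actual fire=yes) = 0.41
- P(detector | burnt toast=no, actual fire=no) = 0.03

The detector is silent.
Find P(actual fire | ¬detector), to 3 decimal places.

P(actual fire | ¬detector) ≈ 0.118

P(¬detector) = 0.97*0.91*0.82 + 0.59*0.91*0.18 + 0.54*0.09*0.82 + 0.34*0.09*0.18 = 0.723814 + 0.096642 + 0.039852 + 0.005508 = 0.865816
The actual fire-present share is 0.096642 + 0.005508 = 0.102150.
So P(actual fire | ¬detector) = 0.102150/0.865816 ≈ 0.118.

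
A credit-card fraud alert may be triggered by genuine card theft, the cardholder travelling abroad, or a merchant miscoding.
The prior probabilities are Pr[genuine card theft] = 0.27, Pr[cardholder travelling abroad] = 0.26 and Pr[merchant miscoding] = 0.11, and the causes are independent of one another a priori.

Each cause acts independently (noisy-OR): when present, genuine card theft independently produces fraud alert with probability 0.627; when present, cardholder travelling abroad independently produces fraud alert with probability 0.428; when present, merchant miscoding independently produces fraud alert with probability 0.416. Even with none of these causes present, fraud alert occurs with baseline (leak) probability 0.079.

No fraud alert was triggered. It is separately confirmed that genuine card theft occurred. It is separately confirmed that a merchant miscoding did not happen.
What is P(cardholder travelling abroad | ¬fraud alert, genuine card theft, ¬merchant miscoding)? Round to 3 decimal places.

P(cardholder travelling abroad | ¬fraud alert, genuine card theft, ¬merchant miscoding) ≈ 0.167

Under noisy-OR, P(fraud alert | causes) = 1 − (1−0.079)·∏(1−qᵢ) over the active causes.
P(¬fraud alert | genuine card theft, ¬merchant miscoding) = 0.343533×0.74 + 0.196501×0.26 = 0.254214 + 0.051090 = 0.305304
The cardholder travelling abroad-present share is 0.196501×0.26 = 0.051090.
Hence the posterior is 0.051090/0.305304 ≈ 0.167.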